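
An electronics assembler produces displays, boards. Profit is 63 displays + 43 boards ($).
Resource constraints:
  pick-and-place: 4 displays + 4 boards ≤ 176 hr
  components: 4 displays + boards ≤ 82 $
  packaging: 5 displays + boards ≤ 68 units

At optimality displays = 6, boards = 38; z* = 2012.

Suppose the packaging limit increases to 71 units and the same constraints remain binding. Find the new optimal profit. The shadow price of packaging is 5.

2027

Δb = 3, so new z* = 2012 + (5)·(3) = 2012 + 15 = 2027.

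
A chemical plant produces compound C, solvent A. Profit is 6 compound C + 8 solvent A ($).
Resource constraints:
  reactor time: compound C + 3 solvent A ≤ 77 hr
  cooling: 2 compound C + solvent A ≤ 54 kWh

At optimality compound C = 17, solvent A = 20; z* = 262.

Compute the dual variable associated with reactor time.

At the optimum: reactor time uses 77 of 77 (binding); cooling uses 54 of 54 (binding).
Dual feasibility on the basic columns requires 1·y_reactor time + 2·y_cooling = 6, 3·y_reactor time + 1·y_cooling = 8.
This yields shadow prices y_reactor time = 2, y_cooling = 2.
Shadow price of reactor time = 2.

2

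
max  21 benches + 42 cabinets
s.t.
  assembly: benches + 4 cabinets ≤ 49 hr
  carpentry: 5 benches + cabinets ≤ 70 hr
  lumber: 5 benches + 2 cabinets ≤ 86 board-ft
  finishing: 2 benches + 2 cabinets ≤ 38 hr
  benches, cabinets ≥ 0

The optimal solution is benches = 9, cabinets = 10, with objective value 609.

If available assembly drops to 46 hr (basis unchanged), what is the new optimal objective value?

588

At the optimum: assembly uses 49 of 49 (binding); carpentry uses 55 of 70 (slack = 15); lumber uses 65 of 86 (slack = 21); finishing uses 38 of 38 (binding).
By complementary slackness, y = 0 for the non-binding constraints.
The binding rows give the dual system: 1·y_assembly + 2·y_finishing = 21 and 4·y_assembly + 2·y_finishing = 42.
→ y_assembly = 7 and y_finishing = 7.
Δz = y_assembly·Δb = 7 × (-3) = -21, so new z* = 609 − 21 = 588.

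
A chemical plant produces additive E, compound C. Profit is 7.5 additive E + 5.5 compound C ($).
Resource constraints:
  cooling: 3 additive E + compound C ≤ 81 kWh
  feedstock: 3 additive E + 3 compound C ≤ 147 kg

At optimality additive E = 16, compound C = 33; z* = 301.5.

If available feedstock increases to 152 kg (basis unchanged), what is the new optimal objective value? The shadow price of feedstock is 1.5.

309

Δb = 5, so new z* = 301.5 + (1.5)·(5) = 301.5 + 7.5 = 309.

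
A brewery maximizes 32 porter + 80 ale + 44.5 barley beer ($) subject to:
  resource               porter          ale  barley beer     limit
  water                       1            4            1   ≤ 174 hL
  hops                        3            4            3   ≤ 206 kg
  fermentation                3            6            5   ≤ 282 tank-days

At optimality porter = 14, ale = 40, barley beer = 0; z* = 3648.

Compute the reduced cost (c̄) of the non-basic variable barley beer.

Binding: water and fermentation. Non-binding: hops (4 unused).
Since hops is not tight, its dual is 0.
Dual feasibility on the basic columns requires 1·y_water + 3·y_fermentation = 32, 4·y_water + 6·y_fermentation = 80.
Solving: y_water = 8, y_fermentation = 8.
Reduced cost of barley beer: c₃ − yᵀa₃ = 44.5 − (8·1 + 8·5) = 44.5 − 48 = -3.5.

-3.5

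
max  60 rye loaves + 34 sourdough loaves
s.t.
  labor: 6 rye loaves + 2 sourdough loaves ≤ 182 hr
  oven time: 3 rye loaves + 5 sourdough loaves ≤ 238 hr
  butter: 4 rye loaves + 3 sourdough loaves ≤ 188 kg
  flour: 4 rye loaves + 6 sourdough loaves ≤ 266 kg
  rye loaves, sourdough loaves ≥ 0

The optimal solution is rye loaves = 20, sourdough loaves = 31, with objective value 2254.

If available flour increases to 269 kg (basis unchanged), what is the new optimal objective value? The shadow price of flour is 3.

2263

Δb = 3, so new z* = 2254 + (3)·(3) = 2254 + 9 = 2263.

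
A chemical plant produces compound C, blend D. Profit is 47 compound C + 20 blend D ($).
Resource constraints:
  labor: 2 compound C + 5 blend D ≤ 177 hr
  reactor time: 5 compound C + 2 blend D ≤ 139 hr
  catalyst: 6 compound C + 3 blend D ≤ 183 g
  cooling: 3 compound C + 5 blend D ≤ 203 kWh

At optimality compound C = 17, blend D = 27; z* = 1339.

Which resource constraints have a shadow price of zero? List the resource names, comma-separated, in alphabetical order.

cooling, labor

labor: 169/177 (slack 8)
reactor time: 139/139 (binding)
catalyst: 183/183 (binding)
cooling: 186/203 (slack 17)
By complementary slackness, a constraint with positive slack has shadow price 0 → cooling, labor.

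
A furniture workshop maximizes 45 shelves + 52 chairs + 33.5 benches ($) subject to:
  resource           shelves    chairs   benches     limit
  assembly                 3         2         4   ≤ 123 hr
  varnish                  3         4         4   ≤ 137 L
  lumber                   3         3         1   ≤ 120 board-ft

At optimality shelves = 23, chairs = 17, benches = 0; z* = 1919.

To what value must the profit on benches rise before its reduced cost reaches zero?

36

At the optimum: assembly uses 103 of 123 (slack = 20); varnish uses 137 of 137 (binding); lumber uses 120 of 120 (binding).
Slack constraints have shadow price 0 (complementary slackness).
From A_Bᵀ y = c: 3·y_varnish + 3·y_lumber = 45; 4·y_varnish + 3·y_lumber = 52.
This yields shadow prices y_varnish = 7, y_lumber = 8.
benches enters the basis when its profit ≥ yᵀa₃ = 7·4 + 8·1 = 36.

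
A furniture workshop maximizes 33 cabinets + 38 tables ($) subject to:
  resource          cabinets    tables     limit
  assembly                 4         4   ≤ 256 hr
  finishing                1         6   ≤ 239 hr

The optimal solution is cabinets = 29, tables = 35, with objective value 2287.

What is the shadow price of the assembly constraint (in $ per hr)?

8

At the optimum: assembly uses 256 of 256 (binding); finishing uses 239 of 239 (binding).
The binding rows give the dual system: 4·y_assembly + 1·y_finishing = 33 and 4·y_assembly + 6·y_finishing = 38.
Solving: y_assembly = 8, y_finishing = 1.
Shadow price of assembly = 8.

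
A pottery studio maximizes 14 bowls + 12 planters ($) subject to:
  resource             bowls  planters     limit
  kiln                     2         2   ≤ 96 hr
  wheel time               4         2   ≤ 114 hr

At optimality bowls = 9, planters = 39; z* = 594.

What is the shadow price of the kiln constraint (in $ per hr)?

5

At the optimum: kiln uses 96 of 96 (binding); wheel time uses 114 of 114 (binding).
Dual feasibility on the basic columns requires 2·y_kiln + 4·y_wheel time = 14, 2·y_kiln + 2·y_wheel time = 12.
Solving: y_kiln = 5, y_wheel time = 1.
Shadow price of kiln = 5.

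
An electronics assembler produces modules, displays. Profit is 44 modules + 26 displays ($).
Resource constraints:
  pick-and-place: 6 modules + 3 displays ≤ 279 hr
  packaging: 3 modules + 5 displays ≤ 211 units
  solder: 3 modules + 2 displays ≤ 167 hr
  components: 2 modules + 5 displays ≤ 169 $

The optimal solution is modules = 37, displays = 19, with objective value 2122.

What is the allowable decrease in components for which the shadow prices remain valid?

Binding constraints: pick-and-place, components. The basis is B = [[6,3],[2,5]] with det 24.
Per unit decrease in components, x* moves by d = (0.125, -0.25).
The basis stays optimal until displays reaches 0; allowable decrease = 76 $.

76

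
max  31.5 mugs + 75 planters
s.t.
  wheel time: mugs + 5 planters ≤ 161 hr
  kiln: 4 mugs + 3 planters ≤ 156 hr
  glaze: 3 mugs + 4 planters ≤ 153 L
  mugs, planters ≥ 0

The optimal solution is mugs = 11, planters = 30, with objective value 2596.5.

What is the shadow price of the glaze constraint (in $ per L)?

Binding: wheel time and glaze. Non-binding: kiln (22 unused).
By complementary slackness, y = 0 for the non-binding constraint.
From A_Bᵀ y = c: 1·y_wheel time + 3·y_glaze = 31.5; 5·y_wheel time + 4·y_glaze = 75.
Solving: y_wheel time = 9, y_glaze = 7.5.
Shadow price of glaze = 7.5.

7.5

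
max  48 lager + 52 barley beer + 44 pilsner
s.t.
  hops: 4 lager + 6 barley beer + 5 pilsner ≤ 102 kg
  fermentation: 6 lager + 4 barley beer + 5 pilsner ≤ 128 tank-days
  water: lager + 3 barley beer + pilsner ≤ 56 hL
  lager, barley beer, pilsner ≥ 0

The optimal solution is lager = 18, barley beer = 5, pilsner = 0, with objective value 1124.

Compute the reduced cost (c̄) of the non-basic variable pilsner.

-6

At the optimum: hops uses 102 of 102 (binding); fermentation uses 128 of 128 (binding); water uses 33 of 56 (slack = 23).
By complementary slackness, y = 0 for the non-binding constraint.
The binding rows give the dual system: 4·y_hops + 6·y_fermentation = 48 and 6·y_hops + 4·y_fermentation = 52.
Solving: y_hops = 6, y_fermentation = 4.
Reduced cost of pilsner: c₃ − yᵀa₃ = 44 − (6·5 + 4·5) = 44 − 50 = -6.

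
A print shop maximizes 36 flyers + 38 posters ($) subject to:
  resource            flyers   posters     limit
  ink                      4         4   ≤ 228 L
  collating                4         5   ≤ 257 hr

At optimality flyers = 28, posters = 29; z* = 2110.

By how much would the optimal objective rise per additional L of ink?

7

At the optimum: ink uses 228 of 228 (binding); collating uses 257 of 257 (binding).
The binding rows give the dual system: 4·y_ink + 4·y_collating = 36 and 4·y_ink + 5·y_collating = 38.
Solving: y_ink = 7, y_collating = 2.
Shadow price of ink = 7.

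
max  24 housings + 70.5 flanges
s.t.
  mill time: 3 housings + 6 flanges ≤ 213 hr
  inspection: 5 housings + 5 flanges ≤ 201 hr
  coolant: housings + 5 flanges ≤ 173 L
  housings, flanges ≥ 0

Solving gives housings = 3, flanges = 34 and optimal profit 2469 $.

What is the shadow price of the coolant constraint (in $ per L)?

7.5

At the optimum: mill time uses 213 of 213 (binding); inspection uses 185 of 201 (slack = 16); coolant uses 173 of 173 (binding).
Since inspection is not tight, its dual is 0.
Dual feasibility on the basic columns requires 3·y_mill time + 1·y_coolant = 24, 6·y_mill time + 5·y_coolant = 70.5.
This yields shadow prices y_mill time = 5.5, y_coolant = 7.5.
Shadow price of coolant = 7.5.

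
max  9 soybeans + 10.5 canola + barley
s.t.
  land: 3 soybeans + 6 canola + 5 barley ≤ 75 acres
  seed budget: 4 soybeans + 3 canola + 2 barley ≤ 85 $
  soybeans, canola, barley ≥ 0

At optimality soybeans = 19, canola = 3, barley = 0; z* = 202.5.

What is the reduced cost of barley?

Both land and seed budget are binding at x*.
From A_Bᵀ y = c: 3·y_land + 4·y_seed budget = 9; 6·y_land + 3·y_seed budget = 10.5.
→ y_land = 1 and y_seed budget = 1.5.
Reduced cost of barley: c₃ − yᵀa₃ = 1 − (1·5 + 1.5·2) = 1 − 8 = -7.

-7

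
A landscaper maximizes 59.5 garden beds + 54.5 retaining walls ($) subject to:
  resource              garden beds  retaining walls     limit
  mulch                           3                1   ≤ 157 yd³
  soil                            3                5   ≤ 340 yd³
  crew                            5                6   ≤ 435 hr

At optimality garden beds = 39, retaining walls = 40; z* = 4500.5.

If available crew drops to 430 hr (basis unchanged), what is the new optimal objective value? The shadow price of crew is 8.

Δb = -5, so new z* = 4500.5 + (8)·(-5) = 4500.5 − 40 = 4460.5.

4460.5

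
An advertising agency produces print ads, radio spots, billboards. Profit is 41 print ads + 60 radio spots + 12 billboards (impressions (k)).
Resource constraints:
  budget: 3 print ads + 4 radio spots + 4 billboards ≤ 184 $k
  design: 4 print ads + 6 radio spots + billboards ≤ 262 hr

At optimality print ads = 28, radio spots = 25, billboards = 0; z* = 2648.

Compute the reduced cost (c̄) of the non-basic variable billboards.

Check each constraint at x*: budget 184/184 (tight); design 262/262 (tight).
Dual feasibility on the basic columns requires 3·y_budget + 4·y_design = 41, 4·y_budget + 6·y_design = 60.
This yields shadow prices y_budget = 3, y_design = 8.
Reduced cost of billboards: c₃ − yᵀa₃ = 12 − (3·4 + 8·1) = 12 − 20 = -8.

-8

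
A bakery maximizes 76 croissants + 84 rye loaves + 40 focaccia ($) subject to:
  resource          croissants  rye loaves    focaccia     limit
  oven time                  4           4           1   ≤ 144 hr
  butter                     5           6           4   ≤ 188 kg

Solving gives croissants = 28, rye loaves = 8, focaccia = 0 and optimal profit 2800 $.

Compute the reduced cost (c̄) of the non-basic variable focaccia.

-1

At the optimum: oven time uses 144 of 144 (binding); butter uses 188 of 188 (binding).
From A_Bᵀ y = c: 4·y_oven time + 5·y_butter = 76; 4·y_oven time + 6·y_butter = 84.
This yields shadow prices y_oven time = 9, y_butter = 8.
Reduced cost of focaccia: c₃ − yᵀa₃ = 40 − (9·1 + 8·4) = 40 − 41 = -1.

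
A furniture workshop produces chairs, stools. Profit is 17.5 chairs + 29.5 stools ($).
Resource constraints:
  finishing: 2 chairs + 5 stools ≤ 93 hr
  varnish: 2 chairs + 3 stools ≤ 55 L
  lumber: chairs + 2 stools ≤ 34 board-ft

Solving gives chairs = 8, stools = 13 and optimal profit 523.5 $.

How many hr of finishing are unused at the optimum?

12

finishing used = 2·8 + 5·13 = 81; slack = 93 − 81 = 12.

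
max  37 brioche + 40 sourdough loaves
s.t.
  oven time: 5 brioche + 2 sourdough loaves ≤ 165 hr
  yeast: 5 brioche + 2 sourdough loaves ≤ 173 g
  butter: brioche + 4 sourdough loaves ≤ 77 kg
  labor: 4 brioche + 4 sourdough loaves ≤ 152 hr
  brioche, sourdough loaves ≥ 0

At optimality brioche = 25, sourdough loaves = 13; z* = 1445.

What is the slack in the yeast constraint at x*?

yeast used = 5·25 + 2·13 = 151; slack = 173 − 151 = 22.

22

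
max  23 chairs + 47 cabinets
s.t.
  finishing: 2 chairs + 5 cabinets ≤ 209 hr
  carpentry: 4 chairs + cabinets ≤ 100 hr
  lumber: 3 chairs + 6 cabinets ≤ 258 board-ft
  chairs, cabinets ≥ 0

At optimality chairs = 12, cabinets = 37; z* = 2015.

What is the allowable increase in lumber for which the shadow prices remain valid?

Binding constraints: finishing, lumber. The basis is B = [[2,5],[3,6]] with det -3.
Per unit increase in lumber, x* moves by d = (1.6667, -0.6667).
The basis stays optimal until carpentry becomes binding; allowable increase = 2.5 board-ft.

2.5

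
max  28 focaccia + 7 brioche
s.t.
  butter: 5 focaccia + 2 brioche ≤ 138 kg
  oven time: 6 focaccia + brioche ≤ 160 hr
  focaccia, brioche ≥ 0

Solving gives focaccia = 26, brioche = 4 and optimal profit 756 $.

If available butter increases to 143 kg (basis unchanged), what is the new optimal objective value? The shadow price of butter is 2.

Δb = 5, so new z* = 756 + (2)·(5) = 756 + 10 = 766.

766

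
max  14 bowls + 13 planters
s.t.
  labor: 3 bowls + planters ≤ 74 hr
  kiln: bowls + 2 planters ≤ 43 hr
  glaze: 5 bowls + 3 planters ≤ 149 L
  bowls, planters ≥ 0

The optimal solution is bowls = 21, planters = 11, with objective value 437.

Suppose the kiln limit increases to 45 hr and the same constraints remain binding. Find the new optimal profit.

447

Binding: labor and kiln. Non-binding: glaze (11 unused).
By complementary slackness, y = 0 for the non-binding constraint.
Dual feasibility on the basic columns requires 3·y_labor + 1·y_kiln = 14, 1·y_labor + 2·y_kiln = 13.
Solving: y_labor = 3, y_kiln = 5.
Δz = y_kiln·Δb = 5 × (2) = 10, so new z* = 437 + 10 = 447.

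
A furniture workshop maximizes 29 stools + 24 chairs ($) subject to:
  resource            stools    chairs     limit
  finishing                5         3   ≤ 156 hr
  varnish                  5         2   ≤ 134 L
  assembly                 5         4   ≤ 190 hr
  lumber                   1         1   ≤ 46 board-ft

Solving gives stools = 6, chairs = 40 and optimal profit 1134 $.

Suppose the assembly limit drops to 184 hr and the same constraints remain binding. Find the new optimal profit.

1104

At the optimum: finishing uses 150 of 156 (slack = 6); varnish uses 110 of 134 (slack = 24); assembly uses 190 of 190 (binding); lumber uses 46 of 46 (binding).
Slack constraints have shadow price 0 (complementary slackness).
Dual feasibility on the basic columns requires 5·y_assembly + 1·y_lumber = 29, 4·y_assembly + 1·y_lumber = 24.
This yields shadow prices y_assembly = 5, y_lumber = 4.
Δz = y_assembly·Δb = 5 × (-6) = -30, so new z* = 1134 − 30 = 1104.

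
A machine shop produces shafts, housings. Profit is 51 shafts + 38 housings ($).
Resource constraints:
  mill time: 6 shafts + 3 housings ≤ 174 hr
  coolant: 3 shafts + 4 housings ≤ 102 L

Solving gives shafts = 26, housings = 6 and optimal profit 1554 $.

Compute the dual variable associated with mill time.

6

Both mill time and coolant are binding at x*.
Dual feasibility on the basic columns requires 6·y_mill time + 3·y_coolant = 51, 3·y_mill time + 4·y_coolant = 38.
→ y_mill time = 6 and y_coolant = 5.
Shadow price of mill time = 6.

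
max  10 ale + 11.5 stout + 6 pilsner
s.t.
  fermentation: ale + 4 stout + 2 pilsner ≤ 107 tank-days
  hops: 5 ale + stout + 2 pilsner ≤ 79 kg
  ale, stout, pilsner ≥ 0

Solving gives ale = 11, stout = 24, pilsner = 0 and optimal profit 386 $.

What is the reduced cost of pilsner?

-2

At the optimum: fermentation uses 107 of 107 (binding); hops uses 79 of 79 (binding).
Dual feasibility on the basic columns requires 1·y_fermentation + 5·y_hops = 10, 4·y_fermentation + 1·y_hops = 11.5.
This yields shadow prices y_fermentation = 2.5, y_hops = 1.5.
Reduced cost of pilsner: c₃ − yᵀa₃ = 6 − (2.5·2 + 1.5·2) = 6 − 8 = -2.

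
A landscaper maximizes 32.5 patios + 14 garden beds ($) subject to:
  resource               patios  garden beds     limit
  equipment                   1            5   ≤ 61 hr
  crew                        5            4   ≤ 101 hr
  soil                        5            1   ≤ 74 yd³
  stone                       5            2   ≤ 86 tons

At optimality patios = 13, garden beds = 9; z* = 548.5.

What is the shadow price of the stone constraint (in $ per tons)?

Binding: crew and soil. Non-binding: equipment (3 unused), stone (3 unused).
By complementary slackness, y = 0 for the non-binding constraints.
From A_Bᵀ y = c: 5·y_crew + 5·y_soil = 32.5; 4·y_crew + 1·y_soil = 14.
→ y_crew = 2.5 and y_soil = 4.
Shadow price of stone = 0.

0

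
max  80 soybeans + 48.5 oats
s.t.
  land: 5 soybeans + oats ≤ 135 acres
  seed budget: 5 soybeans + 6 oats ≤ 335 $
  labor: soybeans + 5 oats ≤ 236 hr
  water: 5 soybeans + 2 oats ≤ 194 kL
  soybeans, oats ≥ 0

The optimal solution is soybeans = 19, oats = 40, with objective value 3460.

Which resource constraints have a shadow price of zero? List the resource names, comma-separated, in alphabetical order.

land: 135/135 (binding)
seed budget: 335/335 (binding)
labor: 219/236 (slack 17)
water: 175/194 (slack 19)
By complementary slackness, a constraint with positive slack has shadow price 0 → labor, water.

labor, water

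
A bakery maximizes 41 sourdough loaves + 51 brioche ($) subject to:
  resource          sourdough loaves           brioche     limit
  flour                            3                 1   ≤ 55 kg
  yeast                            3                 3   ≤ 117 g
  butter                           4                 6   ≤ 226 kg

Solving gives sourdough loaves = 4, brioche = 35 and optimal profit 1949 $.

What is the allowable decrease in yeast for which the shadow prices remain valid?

Binding constraints: yeast, butter. The basis is B = [[3,3],[4,6]] with det 6.
Per unit decrease in yeast, x* moves by d = (-1, 0.6667).
The basis stays optimal until sourdough loaves reaches 0; allowable decrease = 4 g.

4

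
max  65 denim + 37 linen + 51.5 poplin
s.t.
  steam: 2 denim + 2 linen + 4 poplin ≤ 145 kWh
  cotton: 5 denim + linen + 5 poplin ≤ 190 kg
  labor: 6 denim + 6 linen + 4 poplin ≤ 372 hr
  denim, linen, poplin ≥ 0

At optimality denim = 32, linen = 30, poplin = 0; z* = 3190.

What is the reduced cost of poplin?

-3.5

Binding: cotton and labor. Non-binding: steam (21 unused).
Slack constraints have shadow price 0 (complementary slackness).
Dual feasibility on the basic columns requires 5·y_cotton + 6·y_labor = 65, 1·y_cotton + 6·y_labor = 37.
→ y_cotton = 7 and y_labor = 5.
Reduced cost of poplin: c₃ − yᵀa₃ = 51.5 − (7·5 + 5·4) = 51.5 − 55 = -3.5.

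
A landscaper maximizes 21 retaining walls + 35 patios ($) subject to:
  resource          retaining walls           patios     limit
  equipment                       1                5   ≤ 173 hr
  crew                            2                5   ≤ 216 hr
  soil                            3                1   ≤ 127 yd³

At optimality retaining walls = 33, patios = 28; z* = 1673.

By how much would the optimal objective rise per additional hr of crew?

0

Binding: equipment and soil. Non-binding: crew (10 unused).
Slack constraints have shadow price 0 (complementary slackness).
The binding rows give the dual system: 1·y_equipment + 3·y_soil = 21 and 5·y_equipment + 1·y_soil = 35.
Solving: y_equipment = 6, y_soil = 5.
Shadow price of crew = 0.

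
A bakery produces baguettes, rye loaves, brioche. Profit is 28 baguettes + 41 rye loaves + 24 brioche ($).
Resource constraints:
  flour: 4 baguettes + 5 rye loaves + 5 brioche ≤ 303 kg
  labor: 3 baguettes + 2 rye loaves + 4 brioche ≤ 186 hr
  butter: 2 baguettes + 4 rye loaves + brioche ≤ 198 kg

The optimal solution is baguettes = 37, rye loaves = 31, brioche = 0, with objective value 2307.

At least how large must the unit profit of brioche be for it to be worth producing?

Check each constraint at x*: flour 303/303 (tight); labor 173/186 (slack 13); butter 198/198 (tight).
Since labor is not tight, its dual is 0.
The binding rows give the dual system: 4·y_flour + 2·y_butter = 28 and 5·y_flour + 4·y_butter = 41.
This yields shadow prices y_flour = 5, y_butter = 4.
brioche enters the basis when its profit ≥ yᵀa₃ = 5·5 + 4·1 = 29.

29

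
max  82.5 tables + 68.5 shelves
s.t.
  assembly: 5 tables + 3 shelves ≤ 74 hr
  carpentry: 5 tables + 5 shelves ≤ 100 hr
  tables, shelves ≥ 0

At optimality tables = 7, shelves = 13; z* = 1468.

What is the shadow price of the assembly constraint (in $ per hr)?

7

Check each constraint at x*: assembly 74/74 (tight); carpentry 100/100 (tight).
The binding rows give the dual system: 5·y_assembly + 5·y_carpentry = 82.5 and 3·y_assembly + 5·y_carpentry = 68.5.
→ y_assembly = 7 and y_carpentry = 9.5.
Shadow price of assembly = 7.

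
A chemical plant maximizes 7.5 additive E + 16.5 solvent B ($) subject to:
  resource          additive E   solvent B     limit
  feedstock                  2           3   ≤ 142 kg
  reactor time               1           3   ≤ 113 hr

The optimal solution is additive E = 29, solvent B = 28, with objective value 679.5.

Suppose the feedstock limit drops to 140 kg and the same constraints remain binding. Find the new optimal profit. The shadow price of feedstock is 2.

675.5

Δb = -2, so new z* = 679.5 + (2)·(-2) = 679.5 − 4 = 675.5.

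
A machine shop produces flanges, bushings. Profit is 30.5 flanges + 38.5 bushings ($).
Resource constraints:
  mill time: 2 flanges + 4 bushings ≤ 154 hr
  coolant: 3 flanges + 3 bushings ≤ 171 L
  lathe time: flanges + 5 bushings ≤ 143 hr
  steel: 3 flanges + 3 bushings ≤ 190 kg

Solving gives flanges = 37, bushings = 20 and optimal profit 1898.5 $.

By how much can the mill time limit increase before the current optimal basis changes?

Binding constraints: mill time, coolant. The basis is B = [[2,4],[3,3]] with det -6.
Per unit increase in mill time, x* moves by d = (-0.5, 0.5).
The basis stays optimal until lathe time becomes binding; allowable increase = 3 hr.

3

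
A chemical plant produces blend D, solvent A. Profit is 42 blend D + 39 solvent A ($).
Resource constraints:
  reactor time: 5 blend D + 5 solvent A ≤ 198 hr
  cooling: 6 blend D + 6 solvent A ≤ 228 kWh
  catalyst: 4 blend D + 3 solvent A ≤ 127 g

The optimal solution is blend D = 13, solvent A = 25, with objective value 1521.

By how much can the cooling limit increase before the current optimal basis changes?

9.6

Binding constraints: cooling, catalyst. The basis is B = [[6,6],[4,3]] with det -6.
Per unit increase in cooling, x* moves by d = (-0.5, 0.6667).
The basis stays optimal until reactor time becomes binding; allowable increase = 9.6 kWh.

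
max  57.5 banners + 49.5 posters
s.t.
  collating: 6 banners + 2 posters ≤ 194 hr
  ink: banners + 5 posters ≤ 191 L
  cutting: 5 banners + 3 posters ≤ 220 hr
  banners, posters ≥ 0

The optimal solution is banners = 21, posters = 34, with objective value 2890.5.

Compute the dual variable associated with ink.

6.5

Check each constraint at x*: collating 194/194 (tight); ink 191/191 (tight); cutting 207/220 (slack 13).
By complementary slackness, y = 0 for the non-binding constraint.
From A_Bᵀ y = c: 6·y_collating + 1·y_ink = 57.5; 2·y_collating + 5·y_ink = 49.5.
Solving: y_collating = 8.5, y_ink = 6.5.
Shadow price of ink = 6.5.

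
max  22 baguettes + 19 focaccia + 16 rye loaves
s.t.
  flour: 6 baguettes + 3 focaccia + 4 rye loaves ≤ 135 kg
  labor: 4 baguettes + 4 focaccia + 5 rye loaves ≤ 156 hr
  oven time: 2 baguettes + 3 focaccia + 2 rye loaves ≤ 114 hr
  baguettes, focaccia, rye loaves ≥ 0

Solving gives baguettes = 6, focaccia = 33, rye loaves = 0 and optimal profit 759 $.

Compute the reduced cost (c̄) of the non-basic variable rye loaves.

-8

At the optimum: flour uses 135 of 135 (binding); labor uses 156 of 156 (binding); oven time uses 111 of 114 (slack = 3).
By complementary slackness, y = 0 for the non-binding constraint.
The binding rows give the dual system: 6·y_flour + 4·y_labor = 22 and 3·y_flour + 4·y_labor = 19.
Solving: y_flour = 1, y_labor = 4.
Reduced cost of rye loaves: c₃ − yᵀa₃ = 16 − (1·4 + 4·5) = 16 − 24 = -8.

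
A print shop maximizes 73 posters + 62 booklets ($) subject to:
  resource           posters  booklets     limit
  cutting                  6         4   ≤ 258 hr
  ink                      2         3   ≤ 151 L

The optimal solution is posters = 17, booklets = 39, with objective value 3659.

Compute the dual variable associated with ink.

8

At the optimum: cutting uses 258 of 258 (binding); ink uses 151 of 151 (binding).
From A_Bᵀ y = c: 6·y_cutting + 2·y_ink = 73; 4·y_cutting + 3·y_ink = 62.
→ y_cutting = 9.5 and y_ink = 8.
Shadow price of ink = 8.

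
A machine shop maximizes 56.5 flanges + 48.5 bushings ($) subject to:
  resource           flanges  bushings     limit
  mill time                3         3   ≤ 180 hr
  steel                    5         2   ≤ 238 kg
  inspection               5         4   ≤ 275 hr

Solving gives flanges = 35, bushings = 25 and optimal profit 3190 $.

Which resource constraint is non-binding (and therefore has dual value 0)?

steel

mill time: 180/180 (binding)
steel: 225/238 (slack 13)
inspection: 275/275 (binding)
By complementary slackness, a constraint with positive slack has shadow price 0 → steel.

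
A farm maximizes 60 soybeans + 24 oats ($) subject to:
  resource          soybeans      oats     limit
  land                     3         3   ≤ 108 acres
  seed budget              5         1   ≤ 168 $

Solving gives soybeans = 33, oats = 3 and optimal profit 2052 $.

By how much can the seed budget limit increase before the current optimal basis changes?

12

Binding constraints: land, seed budget. The basis is B = [[3,3],[5,1]] with det -12.
Per unit increase in seed budget, x* moves by d = (0.25, -0.25).
The basis stays optimal until oats reaches 0; allowable increase = 12 $.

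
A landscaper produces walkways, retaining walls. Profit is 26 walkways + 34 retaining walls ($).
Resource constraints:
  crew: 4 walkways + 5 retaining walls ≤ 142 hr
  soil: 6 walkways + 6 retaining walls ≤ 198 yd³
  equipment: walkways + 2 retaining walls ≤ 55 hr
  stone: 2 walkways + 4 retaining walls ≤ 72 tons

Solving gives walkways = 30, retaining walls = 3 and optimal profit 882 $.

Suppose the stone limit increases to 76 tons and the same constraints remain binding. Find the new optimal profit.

898

Binding: soil and stone. Non-binding: crew (7 unused), equipment (19 unused).
Slack constraints have shadow price 0 (complementary slackness).
The binding rows give the dual system: 6·y_soil + 2·y_stone = 26 and 6·y_soil + 4·y_stone = 34.
This yields shadow prices y_soil = 3, y_stone = 4.
Δz = y_stone·Δb = 4 × (4) = 16, so new z* = 882 + 16 = 898.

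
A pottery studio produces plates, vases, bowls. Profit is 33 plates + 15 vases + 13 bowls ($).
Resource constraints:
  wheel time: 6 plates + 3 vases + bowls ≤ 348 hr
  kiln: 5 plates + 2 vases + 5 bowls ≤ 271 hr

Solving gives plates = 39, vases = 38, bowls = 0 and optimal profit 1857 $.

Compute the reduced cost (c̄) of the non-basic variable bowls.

-5

At the optimum: wheel time uses 348 of 348 (binding); kiln uses 271 of 271 (binding).
The binding rows give the dual system: 6·y_wheel time + 5·y_kiln = 33 and 3·y_wheel time + 2·y_kiln = 15.
Solving: y_wheel time = 3, y_kiln = 3.
Reduced cost of bowls: c₃ − yᵀa₃ = 13 − (3·1 + 3·5) = 13 − 18 = -5.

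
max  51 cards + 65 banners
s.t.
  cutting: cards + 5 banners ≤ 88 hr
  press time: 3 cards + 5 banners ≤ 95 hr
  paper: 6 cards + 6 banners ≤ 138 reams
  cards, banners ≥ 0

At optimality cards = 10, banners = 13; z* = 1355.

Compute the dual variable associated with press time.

Check each constraint at x*: cutting 75/88 (slack 13); press time 95/95 (tight); paper 138/138 (tight).
Slack constraints have shadow price 0 (complementary slackness).
From A_Bᵀ y = c: 3·y_press time + 6·y_paper = 51; 5·y_press time + 6·y_paper = 65.
Solving: y_press time = 7, y_paper = 5.
Shadow price of press time = 7.

7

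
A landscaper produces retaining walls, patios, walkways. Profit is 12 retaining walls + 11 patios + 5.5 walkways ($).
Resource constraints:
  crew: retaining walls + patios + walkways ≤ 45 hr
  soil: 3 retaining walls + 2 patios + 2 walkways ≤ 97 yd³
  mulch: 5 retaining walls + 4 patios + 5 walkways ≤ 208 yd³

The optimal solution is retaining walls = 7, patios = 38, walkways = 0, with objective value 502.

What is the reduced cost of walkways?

-5.5

Binding: crew and soil. Non-binding: mulch (21 unused).
Since mulch is not tight, its dual is 0.
Dual feasibility on the basic columns requires 1·y_crew + 3·y_soil = 12, 1·y_crew + 2·y_soil = 11.
Solving: y_crew = 9, y_soil = 1.
Reduced cost of walkways: c₃ − yᵀa₃ = 5.5 − (9·1 + 1·2) = 5.5 − 11 = -5.5.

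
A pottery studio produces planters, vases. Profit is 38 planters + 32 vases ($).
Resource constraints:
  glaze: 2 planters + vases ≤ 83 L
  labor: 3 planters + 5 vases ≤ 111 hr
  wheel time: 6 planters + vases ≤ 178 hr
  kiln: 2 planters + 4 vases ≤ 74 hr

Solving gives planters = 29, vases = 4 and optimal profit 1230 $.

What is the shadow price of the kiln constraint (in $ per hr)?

7

Binding: wheel time and kiln. Non-binding: glaze (21 unused), labor (4 unused).
Since glaze, labor are not tight, their duals are 0.
Dual feasibility on the basic columns requires 6·y_wheel time + 2·y_kiln = 38, 1·y_wheel time + 4·y_kiln = 32.
→ y_wheel time = 4 and y_kiln = 7.
Shadow price of kiln = 7.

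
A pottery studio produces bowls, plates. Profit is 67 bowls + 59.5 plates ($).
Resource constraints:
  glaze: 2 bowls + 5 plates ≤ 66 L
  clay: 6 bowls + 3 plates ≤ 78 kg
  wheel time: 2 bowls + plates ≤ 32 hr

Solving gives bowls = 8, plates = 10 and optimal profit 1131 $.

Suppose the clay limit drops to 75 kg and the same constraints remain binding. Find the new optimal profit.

At the optimum: glaze uses 66 of 66 (binding); clay uses 78 of 78 (binding); wheel time uses 26 of 32 (slack = 6).
Slack constraints have shadow price 0 (complementary slackness).
From A_Bᵀ y = c: 2·y_glaze + 6·y_clay = 67; 5·y_glaze + 3·y_clay = 59.5.
→ y_glaze = 6.5 and y_clay = 9.
Δz = y_clay·Δb = 9 × (-3) = -27, so new z* = 1131 − 27 = 1104.

1104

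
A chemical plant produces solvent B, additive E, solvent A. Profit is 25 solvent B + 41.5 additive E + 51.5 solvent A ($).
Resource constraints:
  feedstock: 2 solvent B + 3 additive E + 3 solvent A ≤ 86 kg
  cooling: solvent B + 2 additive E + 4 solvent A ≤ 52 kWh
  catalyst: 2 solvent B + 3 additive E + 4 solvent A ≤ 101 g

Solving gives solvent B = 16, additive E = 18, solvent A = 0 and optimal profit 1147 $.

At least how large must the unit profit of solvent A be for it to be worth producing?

57.5

Check each constraint at x*: feedstock 86/86 (tight); cooling 52/52 (tight); catalyst 86/101 (slack 15).
Since catalyst is not tight, its dual is 0.
Dual feasibility on the basic columns requires 2·y_feedstock + 1·y_cooling = 25, 3·y_feedstock + 2·y_cooling = 41.5.
Solving: y_feedstock = 8.5, y_cooling = 8.
solvent A enters the basis when its profit ≥ yᵀa₃ = 8.5·3 + 8·4 = 57.5.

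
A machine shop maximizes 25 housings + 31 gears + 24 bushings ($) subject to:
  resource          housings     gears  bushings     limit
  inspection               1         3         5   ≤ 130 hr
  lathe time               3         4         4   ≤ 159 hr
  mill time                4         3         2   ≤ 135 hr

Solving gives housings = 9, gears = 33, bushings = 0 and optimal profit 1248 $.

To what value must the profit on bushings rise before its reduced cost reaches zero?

Binding: lathe time and mill time. Non-binding: inspection (22 unused).
Since inspection is not tight, its dual is 0.
From A_Bᵀ y = c: 3·y_lathe time + 4·y_mill time = 25; 4·y_lathe time + 3·y_mill time = 31.
Solving: y_lathe time = 7, y_mill time = 1.
bushings enters the basis when its profit ≥ yᵀa₃ = 7·4 + 1·2 = 30.

30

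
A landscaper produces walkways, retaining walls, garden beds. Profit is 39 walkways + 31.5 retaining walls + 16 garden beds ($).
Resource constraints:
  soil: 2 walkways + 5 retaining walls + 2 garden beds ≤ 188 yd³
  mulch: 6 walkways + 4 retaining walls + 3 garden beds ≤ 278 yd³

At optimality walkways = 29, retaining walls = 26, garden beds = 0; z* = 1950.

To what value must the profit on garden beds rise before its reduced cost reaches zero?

Check each constraint at x*: soil 188/188 (tight); mulch 278/278 (tight).
Dual feasibility on the basic columns requires 2·y_soil + 6·y_mulch = 39, 5·y_soil + 4·y_mulch = 31.5.
Solving: y_soil = 1.5, y_mulch = 6.
garden beds enters the basis when its profit ≥ yᵀa₃ = 1.5·2 + 6·3 = 21.

21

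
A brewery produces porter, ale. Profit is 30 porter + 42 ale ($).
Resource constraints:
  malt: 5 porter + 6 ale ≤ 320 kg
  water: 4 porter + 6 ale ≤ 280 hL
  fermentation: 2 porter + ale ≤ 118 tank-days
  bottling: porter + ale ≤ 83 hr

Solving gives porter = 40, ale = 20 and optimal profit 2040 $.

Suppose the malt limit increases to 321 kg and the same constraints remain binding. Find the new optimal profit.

Binding: malt and water. Non-binding: fermentation (18 unused), bottling (23 unused).
Slack constraints have shadow price 0 (complementary slackness).
The binding rows give the dual system: 5·y_malt + 4·y_water = 30 and 6·y_malt + 6·y_water = 42.
Solving: y_malt = 2, y_water = 5.
Δz = y_malt·Δb = 2 × (1) = 2, so new z* = 2040 + 2 = 2042.

2042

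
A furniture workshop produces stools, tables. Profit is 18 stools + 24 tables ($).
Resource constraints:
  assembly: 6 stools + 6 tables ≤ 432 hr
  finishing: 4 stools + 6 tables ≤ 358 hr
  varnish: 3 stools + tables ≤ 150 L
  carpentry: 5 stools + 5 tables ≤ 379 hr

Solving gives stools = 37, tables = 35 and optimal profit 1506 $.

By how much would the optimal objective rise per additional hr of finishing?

3

At the optimum: assembly uses 432 of 432 (binding); finishing uses 358 of 358 (binding); varnish uses 146 of 150 (slack = 4); carpentry uses 360 of 379 (slack = 19).
By complementary slackness, y = 0 for the non-binding constraints.
Dual feasibility on the basic columns requires 6·y_assembly + 4·y_finishing = 18, 6·y_assembly + 6·y_finishing = 24.
This yields shadow prices y_assembly = 1, y_finishing = 3.
Shadow price of finishing = 3.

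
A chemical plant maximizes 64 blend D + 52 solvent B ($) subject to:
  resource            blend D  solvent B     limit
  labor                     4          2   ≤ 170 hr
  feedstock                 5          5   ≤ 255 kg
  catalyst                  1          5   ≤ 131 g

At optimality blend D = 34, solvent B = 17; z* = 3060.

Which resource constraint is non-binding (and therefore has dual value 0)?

catalyst

labor: 170/170 (binding)
feedstock: 255/255 (binding)
catalyst: 119/131 (slack 12)
By complementary slackness, a constraint with positive slack has shadow price 0 → catalyst.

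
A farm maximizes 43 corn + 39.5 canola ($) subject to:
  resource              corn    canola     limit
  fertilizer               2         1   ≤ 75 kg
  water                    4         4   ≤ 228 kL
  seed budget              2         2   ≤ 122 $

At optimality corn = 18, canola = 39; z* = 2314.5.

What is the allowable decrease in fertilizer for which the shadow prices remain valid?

Binding constraints: fertilizer, water. The basis is B = [[2,1],[4,4]] with det 4.
Per unit decrease in fertilizer, x* moves by d = (-1, 1).
The basis stays optimal until corn reaches 0; allowable decrease = 18 kg.

18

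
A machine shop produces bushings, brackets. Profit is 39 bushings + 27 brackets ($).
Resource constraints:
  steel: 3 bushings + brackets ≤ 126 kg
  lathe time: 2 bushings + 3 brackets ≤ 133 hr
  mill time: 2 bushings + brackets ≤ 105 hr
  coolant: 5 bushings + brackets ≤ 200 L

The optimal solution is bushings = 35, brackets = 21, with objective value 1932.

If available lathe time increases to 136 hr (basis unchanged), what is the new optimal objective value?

Binding: steel and lathe time. Non-binding: mill time (14 unused), coolant (4 unused).
Since mill time, coolant are not tight, their duals are 0.
Dual feasibility on the basic columns requires 3·y_steel + 2·y_lathe time = 39, 1·y_steel + 3·y_lathe time = 27.
This yields shadow prices y_steel = 9, y_lathe time = 6.
Δz = y_lathe time·Δb = 6 × (3) = 18, so new z* = 1932 + 18 = 1950.

1950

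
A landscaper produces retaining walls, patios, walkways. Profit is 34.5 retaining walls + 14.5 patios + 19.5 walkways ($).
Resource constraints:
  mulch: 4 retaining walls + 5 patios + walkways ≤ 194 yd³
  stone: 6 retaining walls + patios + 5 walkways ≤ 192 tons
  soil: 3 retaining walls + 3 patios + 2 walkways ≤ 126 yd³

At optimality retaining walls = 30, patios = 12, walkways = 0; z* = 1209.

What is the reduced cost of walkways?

At the optimum: mulch uses 180 of 194 (slack = 14); stone uses 192 of 192 (binding); soil uses 126 of 126 (binding).
Slack constraints have shadow price 0 (complementary slackness).
The binding rows give the dual system: 6·y_stone + 3·y_soil = 34.5 and 1·y_stone + 3·y_soil = 14.5.
This yields shadow prices y_stone = 4, y_soil = 3.5.
Reduced cost of walkways: c₃ − yᵀa₃ = 19.5 − (4·5 + 3.5·2) = 19.5 − 27 = -7.5.

-7.5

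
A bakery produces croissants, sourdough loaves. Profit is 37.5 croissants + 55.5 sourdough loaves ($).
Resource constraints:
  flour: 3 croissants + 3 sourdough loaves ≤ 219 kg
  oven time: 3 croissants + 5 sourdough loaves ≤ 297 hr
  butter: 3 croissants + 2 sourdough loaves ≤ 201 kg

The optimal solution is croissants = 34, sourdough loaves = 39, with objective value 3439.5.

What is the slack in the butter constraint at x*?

butter used = 3·34 + 2·39 = 180; slack = 201 − 180 = 21.

21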